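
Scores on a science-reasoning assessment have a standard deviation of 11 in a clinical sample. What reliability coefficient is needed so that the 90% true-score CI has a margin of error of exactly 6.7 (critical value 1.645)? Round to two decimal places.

0.86

Required SEM = 6.7 / 1.645 ≈ 4.073
r = 1 − (SEM / SD)² = 1 − (4.073 / 11)² ≈ 1 − 0.137 ≈ 0.863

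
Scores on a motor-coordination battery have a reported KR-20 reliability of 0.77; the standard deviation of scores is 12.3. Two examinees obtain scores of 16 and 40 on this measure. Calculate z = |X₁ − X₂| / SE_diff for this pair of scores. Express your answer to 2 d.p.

SEM = 12.3000 * √(1 − 0.7700) = 12.3000 * √0.2300 ≈ 12.3000 * 0.4796 ≈ 5.8989
SE_diff = √2 * SEM ≈ 8.3423
z = |16 − 40| / 8.3423 = 24 / 8.3423 ≈ 2.8769

2.88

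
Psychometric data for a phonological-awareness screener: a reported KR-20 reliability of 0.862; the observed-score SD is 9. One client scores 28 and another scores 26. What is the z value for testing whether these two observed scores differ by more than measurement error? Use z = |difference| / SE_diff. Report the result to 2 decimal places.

0.42

SEM = 9.000·√(1 − 0.862) ≈ 3.343
SE_diff = SEM · √2 ≈ 3.343 · 1.414 ≈ 4.728
z = 2 / 4.728 ≈ 0.423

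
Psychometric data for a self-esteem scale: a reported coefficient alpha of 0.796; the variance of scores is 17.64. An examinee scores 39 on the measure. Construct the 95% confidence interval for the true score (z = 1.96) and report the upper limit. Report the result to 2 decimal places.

42.72

SD = √17.64 ≈ 4.20000
SEM = 4.20000×√(1 − 0.79600) ≈ 1.89699
Margin = 1.96 × 1.89699 ≈ 3.71809
Upper bound: 39 + 3.71809 = 42.71809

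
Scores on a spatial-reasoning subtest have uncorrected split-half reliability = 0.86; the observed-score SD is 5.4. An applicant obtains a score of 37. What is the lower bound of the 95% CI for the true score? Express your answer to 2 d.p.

r_full = 2·0.86 / (1 + 0.86) ≈ 0.9247
SEM = 5.4000×√(1 − 0.9247) ≈ 1.4815
1.96 × SEM ≈ 2.9037
Lower bound: 37 − 2.9037 = 34.0963

34.10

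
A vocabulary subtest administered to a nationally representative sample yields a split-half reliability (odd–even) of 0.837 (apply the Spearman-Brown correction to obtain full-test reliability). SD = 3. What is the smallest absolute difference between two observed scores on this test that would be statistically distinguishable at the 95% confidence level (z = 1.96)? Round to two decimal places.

Spearman-Brown: r = 2(0.837) / (1 + 0.837) = 1.6740 / 1.8370 ≈ 0.9113
SEM = 3.0000 * √(1 − 0.9113) = 3.0000 * √0.0887 ≈ 3.0000 * 0.2979 ≈ 0.8936
SE_diff = √2 * SEM ≈ 1.2638
Minimum reliable difference = 1.96 * SE_diff ≈ 1.96 * 1.2638 ≈ 2.4770

2.48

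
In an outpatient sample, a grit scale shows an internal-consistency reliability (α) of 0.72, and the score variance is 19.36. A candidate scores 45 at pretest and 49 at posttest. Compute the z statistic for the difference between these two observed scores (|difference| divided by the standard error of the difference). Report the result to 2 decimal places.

1.21

σ = 19.36^(1/2) = 4.4000
SEM = 4.4000 * √(1 − 0.7200) = 4.4000 * √0.2800 ≈ 4.4000 * 0.5292 ≈ 2.3283
SE_diff = √2 * SEM ≈ 3.2927
z = 4 / 3.2927 ≈ 1.2148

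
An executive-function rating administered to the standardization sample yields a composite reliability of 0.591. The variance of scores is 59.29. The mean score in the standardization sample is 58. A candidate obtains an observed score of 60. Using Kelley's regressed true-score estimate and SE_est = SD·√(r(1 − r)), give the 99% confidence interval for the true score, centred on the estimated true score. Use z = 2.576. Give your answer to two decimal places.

[49.43, 68.93]

σ = 59.29^(1/2) = 7.700
Estimated true score = 0.591·60 + (1 − 0.591)·58 ≈ 59.182
SE_est = SD · √(r(1 − r)) = 7.700 · √0.242 ≈ 7.700 · 0.492 ≈ 3.786
CI = 59.182 ± 2.576 · 3.786 → [49.430, 68.934]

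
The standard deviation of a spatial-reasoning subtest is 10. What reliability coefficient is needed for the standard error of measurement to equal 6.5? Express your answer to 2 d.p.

Required reliability = 1 − (SEM/SD)² = 1 − 0.42250 ≈ 0.57750

0.58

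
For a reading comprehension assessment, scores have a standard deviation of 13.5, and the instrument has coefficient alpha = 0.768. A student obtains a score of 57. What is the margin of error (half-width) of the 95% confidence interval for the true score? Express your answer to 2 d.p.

12.74

SEM = 13.5000*√(1 − 0.7680) ≈ 6.5025
1.96 * SEM ≈ 12.7448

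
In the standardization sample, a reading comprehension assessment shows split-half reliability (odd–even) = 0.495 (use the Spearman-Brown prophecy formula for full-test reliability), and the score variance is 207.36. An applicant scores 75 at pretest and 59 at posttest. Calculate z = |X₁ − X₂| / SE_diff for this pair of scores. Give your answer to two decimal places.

1.35

SD = √207.36 = 14.4000
r_full = 2·0.495 / (1 + 0.495) ≃ 0.6622
SEM = 14.4000 · √(1 − 0.6622) = 14.4000 · √0.3378 ≃ 14.4000 · 0.5812 ≃ 8.3693
SE_diff = √2 · SEM ≃ 11.8359
z = 16 / 11.8359 ≃ 1.3518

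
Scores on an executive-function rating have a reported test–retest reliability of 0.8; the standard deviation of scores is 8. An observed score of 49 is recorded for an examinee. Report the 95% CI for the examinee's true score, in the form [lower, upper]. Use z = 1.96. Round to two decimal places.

SEM = 8.000×√(1 − 0.800) ≈ 3.578
1.96 × SEM ≈ 7.012
95% CI: 49 ± 7.012 = [41.988, 56.012]

[41.99, 56.01]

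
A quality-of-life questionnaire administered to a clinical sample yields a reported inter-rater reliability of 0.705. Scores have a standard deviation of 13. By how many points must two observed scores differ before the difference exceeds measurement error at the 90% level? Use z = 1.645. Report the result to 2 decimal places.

16.43

SEM = 13.0000·√(1 − 0.7050) ≈ 7.0608
SE_diff = SEM · √2 ≈ 7.0608 · 1.4142 ≈ 9.9855
Minimum reliable difference = 1.645 · SE_diff ≈ 1.645 · 9.9855 ≈ 16.4261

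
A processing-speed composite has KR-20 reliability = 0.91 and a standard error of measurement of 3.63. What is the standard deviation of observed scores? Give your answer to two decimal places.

SD = SEM / √(1 − r) = 3.63 / √0.0900 ≃ 3.63 / 0.3000 ≃ 12.1000

12.10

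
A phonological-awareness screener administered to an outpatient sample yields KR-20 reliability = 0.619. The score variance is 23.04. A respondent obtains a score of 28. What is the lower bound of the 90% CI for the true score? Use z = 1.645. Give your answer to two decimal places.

SD = √23.04 = 4.80000
The standard error of measurement is 4.80000*√(1 − 0.61900) ≈ 4.80000*0.61725 ≈ 2.96281.
1.645 * SEM ≈ 4.87382
Lower bound: 28 − 4.87382 = 23.12618

23.13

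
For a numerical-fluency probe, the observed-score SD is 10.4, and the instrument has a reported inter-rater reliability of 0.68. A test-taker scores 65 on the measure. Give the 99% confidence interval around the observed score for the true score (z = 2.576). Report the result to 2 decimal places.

SEM = 10.40000 * √(1 − 0.68000) = 10.40000 * √0.32000 ≈ 10.40000 * 0.56569 ≈ 5.88313
2.576 * SEM ≈ 15.15494
CI = 65 ± 15.15494 → [49.84506, 80.15494]

[49.85, 80.15]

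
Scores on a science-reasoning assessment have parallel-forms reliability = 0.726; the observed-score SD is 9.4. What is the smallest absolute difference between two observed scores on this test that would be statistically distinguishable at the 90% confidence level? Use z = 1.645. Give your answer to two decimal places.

SEM = 9.4000 × √(1 − 0.7260) = 9.4000 × √0.2740 ≃ 9.4000 × 0.5235 ≃ 4.9204
SE_diff = SEM × √2 ≃ 4.9204 × 1.4142 ≃ 6.9585
Minimum reliable difference = 1.645 × SE_diff ≃ 1.645 × 6.9585 ≃ 11.4468

11.45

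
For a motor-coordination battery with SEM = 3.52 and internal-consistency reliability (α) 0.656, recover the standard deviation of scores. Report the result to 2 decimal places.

6.00

SD = SEM / √(1 − r) = 3.52 / √0.34400 ≃ 3.52 / 0.58652 ≃ 6.00155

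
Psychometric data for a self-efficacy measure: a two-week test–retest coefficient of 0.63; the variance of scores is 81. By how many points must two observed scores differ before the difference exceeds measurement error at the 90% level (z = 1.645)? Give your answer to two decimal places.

12.74

σ = 81^(1/2) = 9.0000
SEM = 9.0000·√(1 − 0.6300) ≃ 5.4745
SE_diff = SEM · √2 ≃ 5.4745 · 1.4142 ≃ 7.7421
Minimum reliable difference = 1.645 · SE_diff ≃ 1.645 · 7.7421 ≃ 12.7357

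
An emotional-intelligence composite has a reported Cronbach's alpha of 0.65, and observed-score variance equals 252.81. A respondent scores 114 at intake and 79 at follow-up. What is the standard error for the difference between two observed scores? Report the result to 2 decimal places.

13.30

SD = √252.81 = 15.900
SEM = 15.900*√(1 − 0.650) ≈ 9.407
Standard error of the difference = 9.407·√2 ≈ 13.303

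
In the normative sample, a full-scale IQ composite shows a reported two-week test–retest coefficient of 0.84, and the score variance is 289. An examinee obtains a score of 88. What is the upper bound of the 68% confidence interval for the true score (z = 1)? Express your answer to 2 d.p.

94.80

SD = √289 ≈ 17.0000
SEM = 17.0000 · √(1 − 0.8400) = 17.0000 · √0.1600 ≈ 17.0000 · 0.4000 ≈ 6.8000
Half-width = 1·6.8000 ≈ 6.8000
Upper limit = 88 + 6.8000 ≈ 94.8000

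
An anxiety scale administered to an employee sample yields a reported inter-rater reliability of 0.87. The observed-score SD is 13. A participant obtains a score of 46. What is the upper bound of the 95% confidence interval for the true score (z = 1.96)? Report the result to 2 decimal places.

55.19

SEM = 13.0000*√(1 − 0.8700) ≃ 4.6872
Half-width = 1.96*4.6872 ≃ 9.1869
Upper limit = 46 + 9.1869 ≃ 55.1869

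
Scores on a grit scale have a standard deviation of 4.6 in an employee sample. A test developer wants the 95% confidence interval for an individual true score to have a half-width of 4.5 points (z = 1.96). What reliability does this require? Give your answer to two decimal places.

SEM needed = half-width / z = 4.5/1.96 ≈ 2.296
r = 1 − (SEM / SD)² = 1 − (2.296 / 4.6)² ≈ 1 − 0.249 ≈ 0.751

0.75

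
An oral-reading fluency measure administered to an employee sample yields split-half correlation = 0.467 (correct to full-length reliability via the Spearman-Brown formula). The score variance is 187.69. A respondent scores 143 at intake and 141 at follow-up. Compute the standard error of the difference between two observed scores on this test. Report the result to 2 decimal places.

11.68

σ = 187.69^(1/2) = 13.700
r_full = 2·0.467 / (1 + 0.467) ≈ 0.637
SEM = 13.700 × √(1 − 0.637) = 13.700 × √0.363 ≈ 13.700 × 0.603 ≈ 8.258
SE_diff = √2 × SEM ≈ 11.678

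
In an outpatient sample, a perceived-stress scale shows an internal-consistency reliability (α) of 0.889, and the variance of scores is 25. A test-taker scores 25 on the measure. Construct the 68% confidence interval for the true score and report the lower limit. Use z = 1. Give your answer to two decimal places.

23.33

σ = 25^(1/2) = 5.000
SEM = 5.000*√(1 − 0.889) ≈ 1.666
Margin = 1 * 1.666 ≈ 1.666
Lower bound: 25 − 1.666 = 23.334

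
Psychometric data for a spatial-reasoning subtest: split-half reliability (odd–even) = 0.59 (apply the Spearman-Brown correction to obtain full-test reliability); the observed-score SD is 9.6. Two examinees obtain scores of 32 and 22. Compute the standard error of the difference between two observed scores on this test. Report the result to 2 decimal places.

r_full = 2·0.59 / (1 + 0.59) ≈ 0.7421
The standard error of measurement is 9.6000×√(1 − 0.7421) ≈ 9.6000×0.5078 ≈ 4.8749.
SE_diff = √2 × SEM ≈ 6.8941

6.89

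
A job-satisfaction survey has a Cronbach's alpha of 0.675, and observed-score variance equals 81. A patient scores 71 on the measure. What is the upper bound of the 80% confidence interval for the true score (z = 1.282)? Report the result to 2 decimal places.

SD = √81 = 9.00000
SEM = 9.00000 × √(1 − 0.67500) = 9.00000 × √0.32500 ≈ 9.00000 × 0.57009 ≈ 5.13079
Margin = 1.282 × 5.13079 ≈ 6.57767
Upper limit = 71 + 6.57767 ≈ 77.57767

77.58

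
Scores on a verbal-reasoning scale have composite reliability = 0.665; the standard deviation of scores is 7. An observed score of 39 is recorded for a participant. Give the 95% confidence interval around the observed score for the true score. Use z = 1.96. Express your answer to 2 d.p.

SEM = 7.0000 * √(1 − 0.6650) = 7.0000 * √0.3350 ≈ 7.0000 * 0.5788 ≈ 4.0515
Margin = 1.96 * 4.0515 ≈ 7.9410
95% CI: 39 ± 7.9410 = [31.0590, 46.9410]

[31.06, 46.94]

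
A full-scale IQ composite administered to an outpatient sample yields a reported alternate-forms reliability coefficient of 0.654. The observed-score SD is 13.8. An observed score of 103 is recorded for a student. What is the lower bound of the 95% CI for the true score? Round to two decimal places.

The standard error of measurement is 13.8000·√(1 − 0.6540) ≈ 13.8000·0.5882 ≈ 8.1174.
1.96 · SEM ≈ 15.9101
Lower limit = 103 − 15.9101 ≈ 87.0899

87.09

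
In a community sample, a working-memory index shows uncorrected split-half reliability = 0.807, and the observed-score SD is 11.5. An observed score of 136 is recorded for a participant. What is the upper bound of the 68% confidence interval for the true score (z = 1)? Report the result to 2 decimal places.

Full-length reliability (Spearman-Brown) = 2(0.807)/(1+0.807) ≃ 0.8932
The standard error of measurement is 11.5000·√(1 − 0.8932) ≃ 11.5000·0.3268 ≃ 3.7584.
1 · SEM ≃ 3.7584
Upper bound: 136 + 3.7584 = 139.7584

139.76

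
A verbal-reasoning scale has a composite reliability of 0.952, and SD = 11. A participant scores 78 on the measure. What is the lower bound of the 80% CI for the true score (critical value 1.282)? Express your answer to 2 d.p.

74.91

SEM = 11.000·√(1 − 0.952) ≃ 2.410
Margin = 1.282 · 2.410 ≃ 3.090
Lower limit = 78 − 3.090 ≃ 74.910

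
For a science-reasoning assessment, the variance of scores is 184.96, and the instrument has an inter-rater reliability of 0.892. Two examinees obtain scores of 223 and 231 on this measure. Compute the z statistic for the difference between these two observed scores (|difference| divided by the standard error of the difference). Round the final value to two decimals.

1.27

σ = 184.96^(1/2) = 13.600
SEM = 13.600 · √(1 − 0.892) = 13.600 · √0.108 ≈ 13.600 · 0.329 ≈ 4.469
SE_diff = √2 · SEM ≈ 6.321
z = 8 / 6.321 ≈ 1.266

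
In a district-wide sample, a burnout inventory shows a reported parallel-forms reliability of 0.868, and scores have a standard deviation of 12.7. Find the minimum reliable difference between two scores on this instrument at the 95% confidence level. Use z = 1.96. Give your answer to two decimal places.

The standard error of measurement is 12.700×√(1 − 0.868) ≈ 12.700×0.363 ≈ 4.614.
SE_diff = √2 × SEM ≈ 6.525
Minimum reliable difference = 1.96 × SE_diff ≈ 1.96 × 6.525 ≈ 12.790

12.79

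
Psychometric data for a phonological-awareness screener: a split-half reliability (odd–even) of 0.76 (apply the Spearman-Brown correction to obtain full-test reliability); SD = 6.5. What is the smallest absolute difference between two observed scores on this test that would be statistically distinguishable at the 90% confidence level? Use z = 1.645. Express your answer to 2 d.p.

Full-length reliability (Spearman-Brown) = 2(0.76)/(1+0.76) ≃ 0.8636
SEM = 6.5000 * √(1 − 0.8636) = 6.5000 * √0.1364 ≃ 6.5000 * 0.3693 ≃ 2.4003
Standard error of the difference = 2.4003·√2 ≃ 3.3945
Smallest detectable difference = 1.645*3.3945 ≃ 5.5840

5.58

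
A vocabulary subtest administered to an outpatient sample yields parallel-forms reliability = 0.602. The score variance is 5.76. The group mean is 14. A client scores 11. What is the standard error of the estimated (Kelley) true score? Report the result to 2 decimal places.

SD = √5.76 ≃ 2.4000
SE_est = SD · √(r(1 − r)) = 2.4000 · √0.2396 ≃ 2.4000 · 0.4895 ≃ 1.1748

1.17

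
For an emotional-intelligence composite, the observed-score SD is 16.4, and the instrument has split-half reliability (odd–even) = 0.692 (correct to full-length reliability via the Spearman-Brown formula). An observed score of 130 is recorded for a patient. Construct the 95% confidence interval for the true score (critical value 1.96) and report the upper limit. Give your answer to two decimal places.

r_full = 2·0.692 / (1 + 0.692) ≈ 0.8180
SEM = 16.4000×√(1 − 0.8180) ≈ 6.9971
Margin = 1.96 × 6.9971 ≈ 13.7143
Upper limit = 130 + 13.7143 ≈ 143.7143

143.71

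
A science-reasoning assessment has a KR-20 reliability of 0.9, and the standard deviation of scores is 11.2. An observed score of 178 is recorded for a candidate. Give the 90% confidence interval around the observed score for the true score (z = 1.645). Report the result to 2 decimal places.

[172.17, 183.83]

The standard error of measurement is 11.200×√(1 − 0.900) ≈ 11.200×0.316 ≈ 3.542.
1.645 × SEM ≈ 5.826
Interval: (172.174, 183.826)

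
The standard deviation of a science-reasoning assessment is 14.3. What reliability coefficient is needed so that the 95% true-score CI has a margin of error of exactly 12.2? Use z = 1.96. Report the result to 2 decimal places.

SEM needed = half-width / z = 12.2/1.96 ≃ 6.2245
r = 1 − (SEM / SD)² = 1 − (6.2245 / 14.3)² ≃ 1 − 0.1895 ≃ 0.8105

0.81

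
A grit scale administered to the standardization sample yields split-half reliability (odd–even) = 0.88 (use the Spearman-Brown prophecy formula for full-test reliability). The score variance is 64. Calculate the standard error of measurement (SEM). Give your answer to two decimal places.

SD = √64 ≈ 8.00000
r_full = 2·0.88 / (1 + 0.88) ≈ 0.93617
The standard error of measurement is 8.00000·√(1 − 0.93617) ≈ 8.00000·0.25265 ≈ 2.02116.

2.02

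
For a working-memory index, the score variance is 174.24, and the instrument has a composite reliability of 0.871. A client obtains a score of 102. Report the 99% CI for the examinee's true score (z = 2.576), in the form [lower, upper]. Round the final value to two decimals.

[89.79, 114.21]

SD = √174.24 = 13.200
SEM = 13.200·√(1 − 0.871) ≃ 4.741
Margin = 2.576 · 4.741 ≃ 12.213
Interval: (89.787, 114.213)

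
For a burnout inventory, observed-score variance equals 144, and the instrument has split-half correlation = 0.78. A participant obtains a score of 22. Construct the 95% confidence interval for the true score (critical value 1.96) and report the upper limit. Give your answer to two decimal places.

30.27

σ = 144^(1/2) = 12.0000
r_full = 2·0.78 / (1 + 0.78) ≈ 0.8764
The standard error of measurement is 12.0000·√(1 − 0.8764) ≈ 12.0000·0.3516 ≈ 4.2187.
Margin = 1.96 · 4.2187 ≈ 8.2687
Upper bound: 22 + 8.2687 = 30.2687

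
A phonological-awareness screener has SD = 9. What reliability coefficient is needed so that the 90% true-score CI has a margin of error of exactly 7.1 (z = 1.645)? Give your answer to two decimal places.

Required SEM = 7.1 / 1.645 ≈ 4.3161
r = 1 − (4.3161/9)² ≈ 1 − 0.2300 ≈ 0.7700

0.77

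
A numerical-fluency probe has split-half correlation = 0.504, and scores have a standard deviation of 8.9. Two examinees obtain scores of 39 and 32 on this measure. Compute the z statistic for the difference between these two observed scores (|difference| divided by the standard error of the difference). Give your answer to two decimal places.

0.97

r_full = 2·0.504 / (1 + 0.504) ≈ 0.6702
The standard error of measurement is 8.9000·√(1 − 0.6702) ≈ 8.9000·0.5743 ≈ 5.1110.
SE_diff = √2 · SEM ≈ 7.2281
z = 7 / 7.2281 ≈ 0.9684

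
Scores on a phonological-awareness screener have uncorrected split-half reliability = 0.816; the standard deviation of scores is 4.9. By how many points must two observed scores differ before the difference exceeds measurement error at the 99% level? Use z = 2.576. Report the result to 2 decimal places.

5.68

Full-length reliability (Spearman-Brown) = 2(0.816)/(1+0.816) ≈ 0.899
The standard error of measurement is 4.900·√(1 − 0.899) ≈ 4.900·0.318 ≈ 1.560.
SE_diff = SEM · √2 ≈ 1.560 · 1.414 ≈ 2.206
Smallest detectable difference = 2.576·2.206 ≈ 5.682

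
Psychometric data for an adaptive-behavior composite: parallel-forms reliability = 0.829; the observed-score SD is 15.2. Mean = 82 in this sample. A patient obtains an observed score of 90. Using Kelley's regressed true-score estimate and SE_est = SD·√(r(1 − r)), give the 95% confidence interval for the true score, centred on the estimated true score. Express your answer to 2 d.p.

T̂ = r·X + (1 − r)·M = 0.8290·90 + 0.1710·82 = 74.6100 + 14.0220 ≃ 88.6320
SE_est = 15.2000·√(0.8290·0.1710) ≃ 5.7229
CI = 88.6320 ± 1.96 · 5.7229 → [77.4150, 99.8490]

[77.42, 99.85]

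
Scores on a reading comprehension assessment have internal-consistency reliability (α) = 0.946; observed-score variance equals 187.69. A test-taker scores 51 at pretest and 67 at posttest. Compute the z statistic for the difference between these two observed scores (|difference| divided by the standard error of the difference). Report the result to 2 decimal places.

3.55

σ = 187.69^(1/2) = 13.70000
SEM = 13.70000 * √(1 − 0.94600) = 13.70000 * √0.05400 ≈ 13.70000 * 0.23238 ≈ 3.18359
SE_diff = SEM * √2 ≈ 3.18359 * 1.41421 ≈ 4.50228
z = |51 − 67| / 4.50228 = 16 / 4.50228 ≈ 3.55376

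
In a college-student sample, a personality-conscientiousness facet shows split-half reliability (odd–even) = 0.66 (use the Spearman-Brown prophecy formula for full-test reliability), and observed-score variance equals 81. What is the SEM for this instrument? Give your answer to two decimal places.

SD = √81 ≈ 9.00000
r_full = 2·0.66 / (1 + 0.66) ≈ 0.79518
The standard error of measurement is 9.00000*√(1 − 0.79518) ≈ 9.00000*0.45257 ≈ 4.07313.

4.07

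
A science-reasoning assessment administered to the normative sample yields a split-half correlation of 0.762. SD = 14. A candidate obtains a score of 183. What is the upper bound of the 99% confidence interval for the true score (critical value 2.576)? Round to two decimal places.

r_full = 2·0.762 / (1 + 0.762) ≈ 0.865
The standard error of measurement is 14.000·√(1 − 0.865) ≈ 14.000·0.368 ≈ 5.145.
2.576 · SEM ≈ 13.254
Upper bound: 183 + 13.254 = 196.254

196.25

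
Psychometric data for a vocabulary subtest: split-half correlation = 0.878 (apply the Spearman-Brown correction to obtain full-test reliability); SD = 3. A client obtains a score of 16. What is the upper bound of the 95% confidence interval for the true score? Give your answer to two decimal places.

17.50

r_full = 2·0.878 / (1 + 0.878) ≃ 0.9350
SEM = 3.0000*√(1 − 0.9350) ≃ 0.7646
Margin = 1.96 * 0.7646 ≃ 1.4987
Upper bound: 16 + 1.4987 = 17.4987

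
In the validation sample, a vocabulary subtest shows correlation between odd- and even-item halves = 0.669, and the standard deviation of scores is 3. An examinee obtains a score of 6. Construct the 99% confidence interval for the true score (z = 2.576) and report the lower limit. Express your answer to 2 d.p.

2.56

Spearman-Brown: r = 2(0.669) / (1 + 0.669) = 1.33800 / 1.66900 ≃ 0.80168
The standard error of measurement is 3.00000×√(1 − 0.80168) ≃ 3.00000×0.44533 ≃ 1.33600.
Half-width = 2.576×1.33600 ≃ 3.44154
Lower limit = 6 − 3.44154 ≃ 2.55846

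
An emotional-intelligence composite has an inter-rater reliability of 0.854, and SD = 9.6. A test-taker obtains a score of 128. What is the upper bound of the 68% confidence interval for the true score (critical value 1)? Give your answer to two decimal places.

The standard error of measurement is 9.600×√(1 − 0.854) ≃ 9.600×0.382 ≃ 3.668.
Margin = 1 × 3.668 ≃ 3.668
Upper limit = 128 + 3.668 ≃ 131.668

131.67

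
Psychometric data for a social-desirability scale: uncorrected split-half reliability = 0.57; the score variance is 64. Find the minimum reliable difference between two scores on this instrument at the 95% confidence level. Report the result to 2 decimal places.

11.61

σ = 64^(1/2) = 8.00000
Spearman-Brown: r = 2(0.57) / (1 + 0.57) = 1.14000 / 1.57000 ≈ 0.72611
The standard error of measurement is 8.00000×√(1 − 0.72611) ≈ 8.00000×0.52334 ≈ 4.18672.
SE_diff = √2 × SEM ≈ 5.92092
Minimum reliable difference = 1.96 × SE_diff ≈ 1.96 × 5.92092 ≈ 11.60501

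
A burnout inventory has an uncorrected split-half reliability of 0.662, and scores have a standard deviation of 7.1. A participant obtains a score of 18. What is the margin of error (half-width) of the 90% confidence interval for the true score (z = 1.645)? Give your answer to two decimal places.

r_full = 2·0.662 / (1 + 0.662) ≈ 0.797
The standard error of measurement is 7.100*√(1 − 0.797) ≈ 7.100*0.451 ≈ 3.202.
1.645 * SEM ≈ 5.267

5.27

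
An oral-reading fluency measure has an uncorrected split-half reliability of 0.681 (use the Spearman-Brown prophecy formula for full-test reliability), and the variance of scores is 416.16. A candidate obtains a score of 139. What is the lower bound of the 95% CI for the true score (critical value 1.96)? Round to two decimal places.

SD = √416.16 = 20.4000
r_full = 2·0.681 / (1 + 0.681) ≈ 0.8102
The standard error of measurement is 20.4000×√(1 − 0.8102) ≈ 20.4000×0.4356 ≈ 8.8867.
Half-width = 1.96×8.8867 ≈ 17.4180
Lower limit = 139 − 17.4180 ≈ 121.5820

121.58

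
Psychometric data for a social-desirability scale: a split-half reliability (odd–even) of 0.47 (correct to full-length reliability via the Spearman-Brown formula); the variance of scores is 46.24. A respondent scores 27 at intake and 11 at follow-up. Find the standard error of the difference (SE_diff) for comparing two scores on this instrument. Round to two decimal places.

5.77

SD = √46.24 ≈ 6.8000
Spearman-Brown: r = 2(0.47) / (1 + 0.47) = 0.9400 / 1.4700 ≈ 0.6395
The standard error of measurement is 6.8000*√(1 − 0.6395) ≈ 6.8000*0.6005 ≈ 4.0831.
SE_diff = SEM * √2 ≈ 4.0831 * 1.4142 ≈ 5.7744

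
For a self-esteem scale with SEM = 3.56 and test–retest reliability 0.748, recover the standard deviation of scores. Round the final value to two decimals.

SD = SEM / √(1 − r) = 3.56 / √0.25200 ≈ 3.56 / 0.50200 ≈ 7.09169

7.09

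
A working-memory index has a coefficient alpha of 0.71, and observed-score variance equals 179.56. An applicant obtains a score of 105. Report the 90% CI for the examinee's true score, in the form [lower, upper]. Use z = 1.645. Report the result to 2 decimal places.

SD = √179.56 = 13.4000
SEM = 13.4000·√(1 − 0.7100) ≈ 7.2161
Margin = 1.645 · 7.2161 ≈ 11.8705
Interval: (93.1295, 116.8705)

[93.13, 116.87]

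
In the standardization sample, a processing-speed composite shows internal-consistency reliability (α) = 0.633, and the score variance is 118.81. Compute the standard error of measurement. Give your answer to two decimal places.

σ = 118.81^(1/2) = 10.90000
SEM = 10.90000×√(1 − 0.63300) ≈ 6.60328

6.60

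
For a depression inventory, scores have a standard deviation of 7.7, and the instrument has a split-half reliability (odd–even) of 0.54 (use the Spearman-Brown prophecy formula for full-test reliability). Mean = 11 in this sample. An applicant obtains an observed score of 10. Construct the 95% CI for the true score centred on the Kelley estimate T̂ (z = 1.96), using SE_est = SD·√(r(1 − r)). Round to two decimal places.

r_full = 2·0.54 / (1 + 0.54) ≈ 0.7013
T̂ = r·X + (1 − r)·M = 0.7013·10 + 0.2987·11 = 7.0130 + 3.2857 ≈ 10.2987
SE_est = 7.7000·√(0.7013·0.2987) ≈ 3.5242
CI = 10.2987 ± 1.96 · 3.5242 → [3.3913, 17.2061]

[3.39, 17.21]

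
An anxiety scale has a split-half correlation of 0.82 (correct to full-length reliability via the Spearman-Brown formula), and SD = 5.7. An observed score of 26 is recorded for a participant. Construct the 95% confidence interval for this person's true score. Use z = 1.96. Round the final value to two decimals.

r_full = 2·0.82 / (1 + 0.82) ≈ 0.9011
The standard error of measurement is 5.7000*√(1 − 0.9011) ≈ 5.7000*0.3145 ≈ 1.7926.
Margin = 1.96 * 1.7926 ≈ 3.5134
95% CI: 26 ± 3.5134 = [22.4866, 29.5134]

[22.49, 29.51]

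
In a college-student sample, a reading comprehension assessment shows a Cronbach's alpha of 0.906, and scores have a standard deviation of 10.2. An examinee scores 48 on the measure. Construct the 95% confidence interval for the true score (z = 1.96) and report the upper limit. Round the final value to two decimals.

54.13

SEM = 10.2000·√(1 − 0.9060) ≈ 3.1273
Half-width = 1.96·3.1273 ≈ 6.1294
Upper limit = 48 + 6.1294 ≈ 54.1294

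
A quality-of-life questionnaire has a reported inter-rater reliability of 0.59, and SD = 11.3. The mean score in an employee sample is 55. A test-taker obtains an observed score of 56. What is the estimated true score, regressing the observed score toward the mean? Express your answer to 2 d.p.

T̂ = 0.59000(56) + 0.41000(55) ≈ 55.59000

55.59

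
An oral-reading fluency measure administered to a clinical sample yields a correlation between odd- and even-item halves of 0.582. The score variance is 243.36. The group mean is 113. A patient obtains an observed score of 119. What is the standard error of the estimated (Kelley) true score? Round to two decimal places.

SD = √243.36 ≈ 15.600
r_full = 2·0.582 / (1 + 0.582) ≈ 0.736
SE_est = SD * √(r(1 − r)) = 15.600 * √0.194 ≈ 15.600 * 0.441 ≈ 6.878

6.88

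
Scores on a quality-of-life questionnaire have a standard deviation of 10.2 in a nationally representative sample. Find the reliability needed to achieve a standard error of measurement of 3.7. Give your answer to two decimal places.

0.87

Required reliability = 1 − (SEM/SD)² = 1 − 0.13158 ≈ 0.86842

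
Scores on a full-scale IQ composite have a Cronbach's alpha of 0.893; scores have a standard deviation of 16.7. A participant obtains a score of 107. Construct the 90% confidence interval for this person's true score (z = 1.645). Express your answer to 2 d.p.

[98.01, 115.99]

SEM = 16.70000 * √(1 − 0.89300) = 16.70000 * √0.10700 ≈ 16.70000 * 0.32711 ≈ 5.46271
Half-width = 1.645*5.46271 ≈ 8.98616
CI = 107 ± 8.98616 → [98.01384, 115.98616]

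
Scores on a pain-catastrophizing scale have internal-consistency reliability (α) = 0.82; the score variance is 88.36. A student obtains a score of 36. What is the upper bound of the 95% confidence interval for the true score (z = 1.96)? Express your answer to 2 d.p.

43.82

SD = √88.36 = 9.400
The standard error of measurement is 9.400*√(1 − 0.820) ≈ 9.400*0.424 ≈ 3.988.
1.96 * SEM ≈ 7.817
Upper bound: 36 + 7.817 = 43.817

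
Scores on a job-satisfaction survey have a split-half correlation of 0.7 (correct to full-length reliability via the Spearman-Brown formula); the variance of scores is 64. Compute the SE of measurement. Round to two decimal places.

3.36

SD = √64 = 8.000
Spearman-Brown: r = 2(0.7) / (1 + 0.7) = 1.400 / 1.700 ≈ 0.824
The standard error of measurement is 8.000·√(1 − 0.824) ≈ 8.000·0.420 ≈ 3.361.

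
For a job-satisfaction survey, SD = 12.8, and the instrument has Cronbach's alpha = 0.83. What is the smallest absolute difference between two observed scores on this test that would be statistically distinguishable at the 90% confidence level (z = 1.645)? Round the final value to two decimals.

12.28

SEM = 12.8000 · √(1 − 0.8300) = 12.8000 · √0.1700 ≈ 12.8000 · 0.4123 ≈ 5.2776
SE_diff = √2 · SEM ≈ 7.4636
Minimum reliable difference = 1.645 · SE_diff ≈ 1.645 · 7.4636 ≈ 12.2777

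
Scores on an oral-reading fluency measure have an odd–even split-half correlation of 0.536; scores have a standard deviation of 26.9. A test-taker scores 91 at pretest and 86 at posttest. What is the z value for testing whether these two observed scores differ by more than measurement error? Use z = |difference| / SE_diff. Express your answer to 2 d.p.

0.24

Spearman-Brown: r = 2(0.536) / (1 + 0.536) = 1.072 / 1.536 ≈ 0.698
SEM = 26.900 · √(1 − 0.698) = 26.900 · √0.302 ≈ 26.900 · 0.550 ≈ 14.785
Standard error of the difference = 14.785·√2 ≈ 20.909
z = |91 − 86| / 20.909 = 5 / 20.909 ≈ 0.239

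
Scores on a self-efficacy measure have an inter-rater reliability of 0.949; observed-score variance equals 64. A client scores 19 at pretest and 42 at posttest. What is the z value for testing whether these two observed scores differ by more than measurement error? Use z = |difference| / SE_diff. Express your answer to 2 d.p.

9.00

σ = 64^(1/2) = 8.0000
SEM = 8.0000 · √(1 − 0.9490) = 8.0000 · √0.0510 ≈ 8.0000 · 0.2258 ≈ 1.8067
SE_diff = √2 · SEM ≈ 2.5550
z = |19 − 42| / 2.5550 = 23 / 2.5550 ≈ 9.0020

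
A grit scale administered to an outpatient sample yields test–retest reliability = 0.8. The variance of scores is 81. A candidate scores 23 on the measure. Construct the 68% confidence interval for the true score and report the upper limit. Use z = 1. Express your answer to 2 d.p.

SD = √81 = 9.00000
SEM = 9.00000 * √(1 − 0.80000) = 9.00000 * √0.20000 ≈ 9.00000 * 0.44721 ≈ 4.02492
Half-width = 1*4.02492 ≈ 4.02492
Upper limit = 23 + 4.02492 ≈ 27.02492

27.02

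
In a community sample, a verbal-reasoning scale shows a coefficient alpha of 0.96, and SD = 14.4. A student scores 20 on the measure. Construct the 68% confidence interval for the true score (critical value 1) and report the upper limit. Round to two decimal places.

SEM = 14.40000 · √(1 − 0.96000) = 14.40000 · √0.04000 ≈ 14.40000 · 0.20000 ≈ 2.88000
Half-width = 1·2.88000 ≈ 2.88000
Upper limit = 20 + 2.88000 ≈ 22.88000

22.88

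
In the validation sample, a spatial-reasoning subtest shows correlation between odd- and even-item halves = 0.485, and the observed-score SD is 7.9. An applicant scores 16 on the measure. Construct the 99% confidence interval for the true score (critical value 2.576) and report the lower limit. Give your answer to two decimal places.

4.02

Full-length reliability (Spearman-Brown) = 2(0.485)/(1+0.485) ≃ 0.653
SEM = 7.900 · √(1 − 0.653) = 7.900 · √0.347 ≃ 7.900 · 0.589 ≃ 4.652
2.576 · SEM ≃ 11.984
Lower limit = 16 − 11.984 ≃ 4.016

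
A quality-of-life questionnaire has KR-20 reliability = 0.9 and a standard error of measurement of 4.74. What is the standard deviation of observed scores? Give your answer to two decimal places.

SD = SEM / √(1 − r) = 4.74 / √0.1000 ≃ 4.74 / 0.3162 ≃ 14.9892

14.99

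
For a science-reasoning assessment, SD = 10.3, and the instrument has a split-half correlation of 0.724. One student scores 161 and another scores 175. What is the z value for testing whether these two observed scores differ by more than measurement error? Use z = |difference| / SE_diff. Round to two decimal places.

2.40

r_full = 2·0.724 / (1 + 0.724) ≈ 0.840
SEM = 10.300×√(1 − 0.840) ≈ 4.121
SE_diff = √2 × SEM ≈ 5.828
z = |161 − 175| / 5.828 = 14 / 5.828 ≈ 2.402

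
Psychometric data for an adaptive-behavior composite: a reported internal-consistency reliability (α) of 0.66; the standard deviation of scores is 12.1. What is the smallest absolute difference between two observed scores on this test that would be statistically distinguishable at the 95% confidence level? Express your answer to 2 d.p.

19.56

SEM = 12.100 · √(1 − 0.660) = 12.100 · √0.340 ≈ 12.100 · 0.583 ≈ 7.055
Standard error of the difference = 7.055·√2 ≈ 9.978
Smallest detectable difference = 1.96·9.978 ≈ 19.557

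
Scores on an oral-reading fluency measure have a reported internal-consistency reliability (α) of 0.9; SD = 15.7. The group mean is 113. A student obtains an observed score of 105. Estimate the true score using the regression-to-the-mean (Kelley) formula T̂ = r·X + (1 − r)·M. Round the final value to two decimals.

105.80

T̂ = r·X + (1 − r)·M = 0.9000×105 + 0.1000×113 = 94.5000 + 11.3000 ≈ 105.8000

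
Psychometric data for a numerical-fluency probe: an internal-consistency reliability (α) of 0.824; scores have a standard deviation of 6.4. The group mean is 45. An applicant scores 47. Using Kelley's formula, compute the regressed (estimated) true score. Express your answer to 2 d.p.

T̂ = r·X + (1 − r)·M = 0.8240·47 + 0.1760·45 = 38.7280 + 7.9200 ≈ 46.6480

46.65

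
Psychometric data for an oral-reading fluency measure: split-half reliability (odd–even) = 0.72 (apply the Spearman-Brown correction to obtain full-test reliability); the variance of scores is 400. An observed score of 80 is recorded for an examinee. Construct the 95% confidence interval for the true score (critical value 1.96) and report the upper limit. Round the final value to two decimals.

95.82

SD = √400 ≈ 20.00000
Full-length reliability (Spearman-Brown) = 2(0.72)/(1+0.72) ≈ 0.83721
SEM = 20.00000 * √(1 − 0.83721) = 20.00000 * √0.16279 ≈ 20.00000 * 0.40347 ≈ 8.06947
Half-width = 1.96*8.06947 ≈ 15.81615
Upper bound: 80 + 15.81615 = 95.81615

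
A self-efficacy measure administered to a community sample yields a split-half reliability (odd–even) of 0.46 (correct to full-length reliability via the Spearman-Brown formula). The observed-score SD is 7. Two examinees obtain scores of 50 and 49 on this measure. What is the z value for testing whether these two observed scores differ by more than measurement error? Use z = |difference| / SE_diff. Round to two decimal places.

Full-length reliability (Spearman-Brown) = 2(0.46)/(1+0.46) ≈ 0.630
The standard error of measurement is 7.000·√(1 − 0.630) ≈ 7.000·0.608 ≈ 4.257.
SE_diff = √2 · SEM ≈ 6.021
z = 1 / 6.021 ≈ 0.166

0.17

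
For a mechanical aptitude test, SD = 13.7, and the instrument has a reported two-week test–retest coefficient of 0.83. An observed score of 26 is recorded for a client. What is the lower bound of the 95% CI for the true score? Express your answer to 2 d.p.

The standard error of measurement is 13.70000×√(1 − 0.83000) ≃ 13.70000×0.41231 ≃ 5.64865.
1.96 × SEM ≃ 11.07136
Lower limit = 26 − 11.07136 ≃ 14.92864

14.93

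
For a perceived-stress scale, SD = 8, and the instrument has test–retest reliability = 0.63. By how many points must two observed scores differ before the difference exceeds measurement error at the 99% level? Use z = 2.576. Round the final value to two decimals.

SEM = 8.0000 × √(1 − 0.6300) = 8.0000 × √0.3700 ≈ 8.0000 × 0.6083 ≈ 4.8662
SE_diff = SEM × √2 ≈ 4.8662 × 1.4142 ≈ 6.8819
Minimum reliable difference = 2.576 × SE_diff ≈ 2.576 × 6.8819 ≈ 17.7277

17.73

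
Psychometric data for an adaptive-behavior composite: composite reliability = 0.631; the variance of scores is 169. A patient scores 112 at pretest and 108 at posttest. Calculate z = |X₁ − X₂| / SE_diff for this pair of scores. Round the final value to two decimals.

0.36

σ = 169^(1/2) = 13.000
The standard error of measurement is 13.000×√(1 − 0.631) ≈ 13.000×0.607 ≈ 7.897.
SE_diff = √2 × SEM ≈ 11.168
z = |112 − 108| / 11.168 = 4 / 11.168 ≈ 0.358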